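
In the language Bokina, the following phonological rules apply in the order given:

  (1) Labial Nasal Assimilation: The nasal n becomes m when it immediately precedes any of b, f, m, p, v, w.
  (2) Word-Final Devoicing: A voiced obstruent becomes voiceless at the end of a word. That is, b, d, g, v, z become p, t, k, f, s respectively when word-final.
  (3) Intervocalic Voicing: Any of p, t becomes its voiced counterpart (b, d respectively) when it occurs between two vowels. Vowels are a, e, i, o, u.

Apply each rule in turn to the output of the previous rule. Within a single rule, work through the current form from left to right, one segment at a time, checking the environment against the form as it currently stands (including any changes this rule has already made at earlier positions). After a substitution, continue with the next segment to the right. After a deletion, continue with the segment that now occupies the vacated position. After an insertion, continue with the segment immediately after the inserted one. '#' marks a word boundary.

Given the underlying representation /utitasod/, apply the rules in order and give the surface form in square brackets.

(1) Labial Nasal Assimilation: no change — [utitasod]
(2) Word-Final Devoicing: [utitasod] → [utitasot]
(3) Intervocalic Voicing: [utitasot] → [udidasot]

[udidasot]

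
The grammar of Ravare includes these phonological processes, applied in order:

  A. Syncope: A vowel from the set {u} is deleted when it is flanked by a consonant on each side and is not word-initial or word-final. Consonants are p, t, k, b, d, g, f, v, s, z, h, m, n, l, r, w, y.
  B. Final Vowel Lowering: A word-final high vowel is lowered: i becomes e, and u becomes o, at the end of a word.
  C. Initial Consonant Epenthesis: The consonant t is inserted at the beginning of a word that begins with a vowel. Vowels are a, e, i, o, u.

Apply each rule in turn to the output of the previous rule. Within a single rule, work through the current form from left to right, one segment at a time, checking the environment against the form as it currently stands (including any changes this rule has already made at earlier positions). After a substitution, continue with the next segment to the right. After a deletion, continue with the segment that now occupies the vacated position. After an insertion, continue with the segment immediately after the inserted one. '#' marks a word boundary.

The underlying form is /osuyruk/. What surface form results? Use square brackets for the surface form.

[tosyrk]

A Syncope: [osuyruk] → [osyrk]
B Final Vowel Lowering: no change — [osyrk]
C Initial Consonant Epenthesis: [osyrk] → [tosyrk]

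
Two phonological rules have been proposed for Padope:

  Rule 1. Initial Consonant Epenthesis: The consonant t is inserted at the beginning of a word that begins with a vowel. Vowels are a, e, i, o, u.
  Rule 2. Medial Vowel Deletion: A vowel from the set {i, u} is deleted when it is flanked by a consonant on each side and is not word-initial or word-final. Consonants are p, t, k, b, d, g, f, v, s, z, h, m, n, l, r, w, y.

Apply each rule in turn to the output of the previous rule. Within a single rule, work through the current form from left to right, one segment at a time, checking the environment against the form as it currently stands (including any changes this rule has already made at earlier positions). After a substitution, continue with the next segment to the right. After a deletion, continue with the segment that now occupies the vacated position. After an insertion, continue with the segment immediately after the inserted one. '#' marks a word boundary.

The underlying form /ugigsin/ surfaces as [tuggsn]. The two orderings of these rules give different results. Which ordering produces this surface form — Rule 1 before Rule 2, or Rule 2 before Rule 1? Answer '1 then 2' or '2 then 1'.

Order 1 then 2:
  1 Initial Consonant Epenthesis: [ugigsin] → [tugigsin]
  2 Medial Vowel Deletion: [tugigsin] → [tggsn]
  result: [tggsn]
Order 2 then 1:
  2 Medial Vowel Deletion: [ugigsin] → [uggsn]
  1 Initial Consonant Epenthesis: [uggsn] → [tuggsn]
  result: [tuggsn]

2 then 1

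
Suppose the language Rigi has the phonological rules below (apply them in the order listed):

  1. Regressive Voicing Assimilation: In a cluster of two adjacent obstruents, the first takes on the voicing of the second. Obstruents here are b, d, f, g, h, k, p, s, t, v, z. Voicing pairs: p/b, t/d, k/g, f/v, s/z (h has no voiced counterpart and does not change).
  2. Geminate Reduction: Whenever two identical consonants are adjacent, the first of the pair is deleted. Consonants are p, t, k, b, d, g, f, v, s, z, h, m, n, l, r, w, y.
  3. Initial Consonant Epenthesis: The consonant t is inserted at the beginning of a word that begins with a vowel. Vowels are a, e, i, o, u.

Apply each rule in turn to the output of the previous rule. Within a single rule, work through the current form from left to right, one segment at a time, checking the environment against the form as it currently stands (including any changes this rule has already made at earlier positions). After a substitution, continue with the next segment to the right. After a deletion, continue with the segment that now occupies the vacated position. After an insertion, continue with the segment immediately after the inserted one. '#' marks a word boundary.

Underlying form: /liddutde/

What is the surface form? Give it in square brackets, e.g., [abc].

[lidude]

1 Regressive Voicing Assimilation: [liddutde] → [liddudde]
2 Geminate Reduction: [liddudde] → [lidude]
3 Initial Consonant Epenthesis: no change — [lidude]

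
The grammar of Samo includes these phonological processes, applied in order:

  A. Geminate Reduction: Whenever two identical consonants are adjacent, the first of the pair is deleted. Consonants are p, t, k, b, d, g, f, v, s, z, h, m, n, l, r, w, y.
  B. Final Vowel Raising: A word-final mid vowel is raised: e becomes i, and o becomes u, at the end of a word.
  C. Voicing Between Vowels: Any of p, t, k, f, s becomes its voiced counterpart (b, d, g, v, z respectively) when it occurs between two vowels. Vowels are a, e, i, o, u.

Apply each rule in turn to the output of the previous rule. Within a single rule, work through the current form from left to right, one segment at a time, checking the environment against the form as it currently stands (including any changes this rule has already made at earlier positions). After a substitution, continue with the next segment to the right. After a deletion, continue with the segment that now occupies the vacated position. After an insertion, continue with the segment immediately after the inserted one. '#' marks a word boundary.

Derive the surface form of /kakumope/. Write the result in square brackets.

A Geminate Reduction: no change — [kakumope]
B Final Vowel Raising: [kakumope] → [kakumopi]
C Voicing Between Vowels: [kakumopi] → [kagumobi]

[kagumobi]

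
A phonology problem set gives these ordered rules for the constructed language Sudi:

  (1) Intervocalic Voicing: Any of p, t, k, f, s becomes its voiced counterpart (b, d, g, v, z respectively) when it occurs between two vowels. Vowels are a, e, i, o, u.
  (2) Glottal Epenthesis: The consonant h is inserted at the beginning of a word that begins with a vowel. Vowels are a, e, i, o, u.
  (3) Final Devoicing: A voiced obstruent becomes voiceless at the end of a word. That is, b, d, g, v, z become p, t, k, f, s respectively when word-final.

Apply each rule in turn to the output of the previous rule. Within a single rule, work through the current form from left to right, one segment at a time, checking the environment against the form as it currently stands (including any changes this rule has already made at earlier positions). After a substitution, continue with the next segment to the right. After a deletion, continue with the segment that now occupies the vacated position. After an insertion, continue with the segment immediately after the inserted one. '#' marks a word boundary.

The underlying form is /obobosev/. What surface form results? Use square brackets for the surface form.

[hobobozef]

(1) Intervocalic Voicing: [obobosev] → [obobozev]
(2) Glottal Epenthesis: [obobozev] → [hobobozev]
(3) Final Devoicing: [hobobozev] → [hobobozef]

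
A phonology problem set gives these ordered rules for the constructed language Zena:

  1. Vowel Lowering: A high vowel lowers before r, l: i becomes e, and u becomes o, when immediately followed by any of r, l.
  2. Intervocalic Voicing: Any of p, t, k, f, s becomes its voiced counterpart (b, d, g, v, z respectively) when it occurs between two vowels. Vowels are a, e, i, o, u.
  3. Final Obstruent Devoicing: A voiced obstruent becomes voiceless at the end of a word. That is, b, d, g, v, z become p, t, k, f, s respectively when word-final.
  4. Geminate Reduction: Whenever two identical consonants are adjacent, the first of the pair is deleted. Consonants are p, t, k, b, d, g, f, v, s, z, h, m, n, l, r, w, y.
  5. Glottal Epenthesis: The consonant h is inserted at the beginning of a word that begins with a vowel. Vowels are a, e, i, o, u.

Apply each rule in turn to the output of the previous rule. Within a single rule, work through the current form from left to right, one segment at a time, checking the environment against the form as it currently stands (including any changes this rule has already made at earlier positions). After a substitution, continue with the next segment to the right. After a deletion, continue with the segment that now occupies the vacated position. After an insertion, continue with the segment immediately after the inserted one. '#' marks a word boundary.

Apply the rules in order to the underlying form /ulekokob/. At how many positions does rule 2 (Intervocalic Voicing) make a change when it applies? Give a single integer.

2

1 Vowel Lowering: [ulekokob] → [olekokob]
2 Intervocalic Voicing: [olekokob] → [olegogob]
3 Final Obstruent Devoicing: [olegogob] → [olegogop]
4 Geminate Reduction: no change — [olegogop]
5 Glottal Epenthesis: [olegogop] → [holegogop]
Rule 2 changed 2 position(s).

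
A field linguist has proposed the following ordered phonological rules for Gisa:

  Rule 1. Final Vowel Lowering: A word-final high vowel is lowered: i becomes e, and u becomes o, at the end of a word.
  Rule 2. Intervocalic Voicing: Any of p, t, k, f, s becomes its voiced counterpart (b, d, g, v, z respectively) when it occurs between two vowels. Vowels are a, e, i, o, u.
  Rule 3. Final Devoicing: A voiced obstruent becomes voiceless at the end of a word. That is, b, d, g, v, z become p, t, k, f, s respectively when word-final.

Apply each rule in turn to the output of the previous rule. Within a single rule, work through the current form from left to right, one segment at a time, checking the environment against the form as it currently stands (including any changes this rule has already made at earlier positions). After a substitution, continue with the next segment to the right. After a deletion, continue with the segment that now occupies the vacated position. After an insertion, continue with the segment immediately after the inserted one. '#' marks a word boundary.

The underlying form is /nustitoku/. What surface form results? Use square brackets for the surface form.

Rule 1 Final Vowel Lowering: [nustitoku] → [nustitoko]
Rule 2 Intervocalic Voicing: [nustitoko] → [nustidogo]
Rule 3 Final Devoicing: no change — [nustidogo]

[nustidogo]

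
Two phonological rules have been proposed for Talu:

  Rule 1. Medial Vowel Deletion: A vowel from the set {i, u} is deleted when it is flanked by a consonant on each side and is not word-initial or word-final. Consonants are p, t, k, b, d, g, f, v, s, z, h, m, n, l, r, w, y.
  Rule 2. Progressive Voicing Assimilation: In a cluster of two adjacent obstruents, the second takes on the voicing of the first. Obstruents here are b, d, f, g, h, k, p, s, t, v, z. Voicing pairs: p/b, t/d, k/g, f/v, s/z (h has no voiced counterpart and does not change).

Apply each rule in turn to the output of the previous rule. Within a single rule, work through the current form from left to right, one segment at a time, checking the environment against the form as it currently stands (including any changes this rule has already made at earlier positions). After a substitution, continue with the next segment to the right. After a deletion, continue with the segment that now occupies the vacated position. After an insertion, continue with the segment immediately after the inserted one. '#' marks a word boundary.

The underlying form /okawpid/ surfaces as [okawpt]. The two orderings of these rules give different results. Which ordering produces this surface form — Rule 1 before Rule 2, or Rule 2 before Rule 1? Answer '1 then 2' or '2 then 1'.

1 then 2

Order 1 then 2:
  1 Medial Vowel Deletion: [okawpid] → [okawpd]
  2 Progressive Voicing Assimilation: [okawpd] → [okawpt]
  result: [okawpt]
Order 2 then 1:
  2 Progressive Voicing Assimilation: no change — [okawpid]
  1 Medial Vowel Deletion: [okawpid] → [okawpd]
  result: [okawpd]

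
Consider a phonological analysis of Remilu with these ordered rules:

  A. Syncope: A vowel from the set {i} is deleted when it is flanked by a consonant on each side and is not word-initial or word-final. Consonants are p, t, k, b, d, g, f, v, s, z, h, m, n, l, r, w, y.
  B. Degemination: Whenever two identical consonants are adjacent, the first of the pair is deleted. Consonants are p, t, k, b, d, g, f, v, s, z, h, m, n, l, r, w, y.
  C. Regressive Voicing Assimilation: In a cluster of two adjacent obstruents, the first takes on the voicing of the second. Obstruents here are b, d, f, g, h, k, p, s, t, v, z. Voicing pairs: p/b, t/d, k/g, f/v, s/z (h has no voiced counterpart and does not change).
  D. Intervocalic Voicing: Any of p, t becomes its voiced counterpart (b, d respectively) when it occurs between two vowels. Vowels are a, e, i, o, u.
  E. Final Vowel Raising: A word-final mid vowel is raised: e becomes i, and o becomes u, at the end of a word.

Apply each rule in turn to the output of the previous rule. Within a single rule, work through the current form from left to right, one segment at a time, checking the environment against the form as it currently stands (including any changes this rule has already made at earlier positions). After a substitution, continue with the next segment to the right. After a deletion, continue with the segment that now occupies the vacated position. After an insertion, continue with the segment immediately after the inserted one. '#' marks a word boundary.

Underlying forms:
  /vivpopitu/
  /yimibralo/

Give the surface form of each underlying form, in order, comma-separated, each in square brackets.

[fpoptu], [ymbralu]

/vivpopitu/:
  A Syncope: [vivpopitu] → [vvpoptu]
  B Degemination: [vvpoptu] → [vpoptu]
  C Regressive Voicing Assimilation: [vpoptu] → [fpoptu]
  D Intervocalic Voicing: no change — [fpoptu]
  E Final Vowel Raising: no change — [fpoptu]
/yimibralo/:
  A Syncope: [yimibralo] → [ymbralo]
  B Degemination: no change — [ymbralo]
  C Regressive Voicing Assimilation: no change — [ymbralo]
  D Intervocalic Voicing: no change — [ymbralo]
  E Final Vowel Raising: [ymbralo] → [ymbralu]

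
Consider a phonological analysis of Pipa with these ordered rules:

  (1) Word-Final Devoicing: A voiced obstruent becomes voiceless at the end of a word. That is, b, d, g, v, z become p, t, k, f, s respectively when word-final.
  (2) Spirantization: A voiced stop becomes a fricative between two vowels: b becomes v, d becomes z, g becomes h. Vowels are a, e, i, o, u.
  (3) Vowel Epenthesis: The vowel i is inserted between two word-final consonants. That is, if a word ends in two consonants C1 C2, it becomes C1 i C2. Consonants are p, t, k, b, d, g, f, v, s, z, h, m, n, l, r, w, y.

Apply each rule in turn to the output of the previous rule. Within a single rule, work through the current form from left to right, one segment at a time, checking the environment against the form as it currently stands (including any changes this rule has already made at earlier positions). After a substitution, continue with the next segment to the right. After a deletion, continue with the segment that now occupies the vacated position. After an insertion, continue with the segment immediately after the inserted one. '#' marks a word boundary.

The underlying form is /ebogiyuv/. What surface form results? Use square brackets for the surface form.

[evohiyuf]

(1) Word-Final Devoicing: [ebogiyuv] → [ebogiyuf]
(2) Spirantization: [ebogiyuf] → [evohiyuf]
(3) Vowel Epenthesis: no change — [evohiyuf]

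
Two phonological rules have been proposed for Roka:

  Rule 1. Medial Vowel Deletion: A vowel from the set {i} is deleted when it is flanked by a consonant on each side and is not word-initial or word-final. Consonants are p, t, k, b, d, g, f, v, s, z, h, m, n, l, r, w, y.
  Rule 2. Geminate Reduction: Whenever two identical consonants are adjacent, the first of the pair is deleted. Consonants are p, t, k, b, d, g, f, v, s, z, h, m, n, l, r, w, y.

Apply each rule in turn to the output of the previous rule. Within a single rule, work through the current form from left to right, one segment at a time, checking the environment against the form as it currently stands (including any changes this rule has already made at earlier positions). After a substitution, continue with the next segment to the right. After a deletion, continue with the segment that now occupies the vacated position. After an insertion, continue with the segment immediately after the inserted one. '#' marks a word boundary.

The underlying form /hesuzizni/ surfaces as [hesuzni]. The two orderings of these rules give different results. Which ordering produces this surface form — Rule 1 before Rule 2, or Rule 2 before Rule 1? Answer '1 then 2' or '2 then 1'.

1 then 2

Order 1 then 2:
  1 Medial Vowel Deletion: [hesuzizni] → [hesuzzni]
  2 Geminate Reduction: [hesuzzni] → [hesuzni]
  result: [hesuzni]
Order 2 then 1:
  2 Geminate Reduction: no change — [hesuzizni]
  1 Medial Vowel Deletion: [hesuzizni] → [hesuzzni]
  result: [hesuzzni]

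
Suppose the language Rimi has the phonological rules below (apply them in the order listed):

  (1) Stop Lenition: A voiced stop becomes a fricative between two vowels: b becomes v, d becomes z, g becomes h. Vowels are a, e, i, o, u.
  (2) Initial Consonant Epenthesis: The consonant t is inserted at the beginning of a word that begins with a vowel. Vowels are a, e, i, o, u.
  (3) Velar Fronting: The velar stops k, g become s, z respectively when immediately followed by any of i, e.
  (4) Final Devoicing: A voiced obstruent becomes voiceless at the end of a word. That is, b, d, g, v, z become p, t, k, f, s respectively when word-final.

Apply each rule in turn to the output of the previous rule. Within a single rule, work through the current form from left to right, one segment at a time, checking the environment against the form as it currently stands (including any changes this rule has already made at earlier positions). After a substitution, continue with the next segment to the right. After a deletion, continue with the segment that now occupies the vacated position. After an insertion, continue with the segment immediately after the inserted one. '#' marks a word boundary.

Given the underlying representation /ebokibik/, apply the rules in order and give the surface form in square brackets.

(1) Stop Lenition: [ebokibik] → [evokivik]
(2) Initial Consonant Epenthesis: [evokivik] → [tevokivik]
(3) Velar Fronting: [tevokivik] → [tevosivik]
(4) Final Devoicing: no change — [tevosivik]

[tevosivik]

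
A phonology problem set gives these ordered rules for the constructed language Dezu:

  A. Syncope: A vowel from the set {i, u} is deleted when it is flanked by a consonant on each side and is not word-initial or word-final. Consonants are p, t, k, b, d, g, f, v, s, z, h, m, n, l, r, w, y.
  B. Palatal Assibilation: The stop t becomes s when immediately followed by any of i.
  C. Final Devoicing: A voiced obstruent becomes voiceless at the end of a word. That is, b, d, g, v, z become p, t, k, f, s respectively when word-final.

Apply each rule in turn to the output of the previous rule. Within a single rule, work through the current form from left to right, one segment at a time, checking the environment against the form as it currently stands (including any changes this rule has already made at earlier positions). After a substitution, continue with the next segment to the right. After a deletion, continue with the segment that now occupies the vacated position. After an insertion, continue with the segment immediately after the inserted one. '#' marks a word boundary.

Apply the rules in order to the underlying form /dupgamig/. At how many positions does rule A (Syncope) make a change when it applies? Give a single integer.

A Syncope: [dupgamig] → [dpgamg]
B Palatal Assibilation: no change — [dpgamg]
C Final Devoicing: [dpgamg] → [dpgamk]
Rule A changed 2 position(s).

2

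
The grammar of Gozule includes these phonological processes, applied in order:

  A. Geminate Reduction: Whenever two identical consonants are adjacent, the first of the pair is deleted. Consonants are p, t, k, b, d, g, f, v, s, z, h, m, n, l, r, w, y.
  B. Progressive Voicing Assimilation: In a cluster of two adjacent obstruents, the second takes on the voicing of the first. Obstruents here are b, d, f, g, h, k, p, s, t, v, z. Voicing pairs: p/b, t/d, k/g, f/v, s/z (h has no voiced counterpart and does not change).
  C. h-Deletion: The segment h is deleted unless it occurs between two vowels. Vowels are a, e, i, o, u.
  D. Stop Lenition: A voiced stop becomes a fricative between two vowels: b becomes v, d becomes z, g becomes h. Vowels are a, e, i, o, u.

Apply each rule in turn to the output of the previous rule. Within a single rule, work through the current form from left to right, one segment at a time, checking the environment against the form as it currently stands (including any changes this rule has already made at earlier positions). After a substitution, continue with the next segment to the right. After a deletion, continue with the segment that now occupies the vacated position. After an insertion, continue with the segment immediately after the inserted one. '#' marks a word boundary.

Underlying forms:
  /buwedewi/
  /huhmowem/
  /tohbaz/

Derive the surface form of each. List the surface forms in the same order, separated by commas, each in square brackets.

/buwedewi/:
  A Geminate Reduction: no change — [buwedewi]
  B Progressive Voicing Assimilation: no change — [buwedewi]
  C h-Deletion: no change — [buwedewi]
  D Stop Lenition: [buwedewi] → [buwezewi]
/huhmowem/:
  A Geminate Reduction: no change — [huhmowem]
  B Progressive Voicing Assimilation: no change — [huhmowem]
  C h-Deletion: [huhmowem] → [umowem]
  D Stop Lenition: no change — [umowem]
/tohbaz/:
  A Geminate Reduction: no change — [tohbaz]
  B Progressive Voicing Assimilation: [tohbaz] → [tohpaz]
  C h-Deletion: [tohpaz] → [topaz]
  D Stop Lenition: no change — [topaz]

[buwezewi], [umowem], [topaz]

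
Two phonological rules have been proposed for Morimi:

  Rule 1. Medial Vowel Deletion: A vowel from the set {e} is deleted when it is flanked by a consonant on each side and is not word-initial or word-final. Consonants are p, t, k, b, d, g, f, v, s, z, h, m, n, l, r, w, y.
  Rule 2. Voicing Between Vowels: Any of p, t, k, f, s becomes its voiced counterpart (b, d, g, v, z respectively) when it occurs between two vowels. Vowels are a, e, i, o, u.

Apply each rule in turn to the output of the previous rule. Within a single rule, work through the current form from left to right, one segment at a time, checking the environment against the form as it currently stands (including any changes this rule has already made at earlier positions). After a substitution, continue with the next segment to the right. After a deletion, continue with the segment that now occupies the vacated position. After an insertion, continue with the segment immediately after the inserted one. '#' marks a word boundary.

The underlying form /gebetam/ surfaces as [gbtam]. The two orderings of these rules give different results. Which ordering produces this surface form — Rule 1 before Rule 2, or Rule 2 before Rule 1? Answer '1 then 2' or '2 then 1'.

Order 1 then 2:
  1 Medial Vowel Deletion: [gebetam] → [gbtam]
  2 Voicing Between Vowels: no change — [gbtam]
  result: [gbtam]
Order 2 then 1:
  2 Voicing Between Vowels: [gebetam] → [gebedam]
  1 Medial Vowel Deletion: [gebedam] → [gbdam]
  result: [gbdam]

1 then 2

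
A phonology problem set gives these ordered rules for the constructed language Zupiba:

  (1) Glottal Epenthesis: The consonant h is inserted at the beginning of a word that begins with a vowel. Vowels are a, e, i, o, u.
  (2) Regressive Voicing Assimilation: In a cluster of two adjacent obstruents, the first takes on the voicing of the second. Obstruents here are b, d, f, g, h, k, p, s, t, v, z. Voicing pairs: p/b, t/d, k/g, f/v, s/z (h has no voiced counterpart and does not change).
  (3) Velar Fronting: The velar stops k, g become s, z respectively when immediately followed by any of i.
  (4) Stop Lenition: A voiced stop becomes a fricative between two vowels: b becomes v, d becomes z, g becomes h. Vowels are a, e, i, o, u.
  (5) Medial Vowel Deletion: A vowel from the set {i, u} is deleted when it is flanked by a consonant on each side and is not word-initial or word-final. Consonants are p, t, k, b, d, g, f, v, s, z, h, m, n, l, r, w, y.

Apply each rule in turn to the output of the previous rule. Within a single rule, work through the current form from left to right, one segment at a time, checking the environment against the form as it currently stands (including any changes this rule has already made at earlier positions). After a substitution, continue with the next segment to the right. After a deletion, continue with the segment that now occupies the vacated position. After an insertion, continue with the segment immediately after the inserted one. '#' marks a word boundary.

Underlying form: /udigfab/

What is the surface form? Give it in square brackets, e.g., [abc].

(1) Glottal Epenthesis: [udigfab] → [hudigfab]
(2) Regressive Voicing Assimilation: [hudigfab] → [hudikfab]
(3) Velar Fronting: no change — [hudikfab]
(4) Stop Lenition: [hudikfab] → [huzikfab]
(5) Medial Vowel Deletion: [huzikfab] → [hzkfab]

[hzkfab]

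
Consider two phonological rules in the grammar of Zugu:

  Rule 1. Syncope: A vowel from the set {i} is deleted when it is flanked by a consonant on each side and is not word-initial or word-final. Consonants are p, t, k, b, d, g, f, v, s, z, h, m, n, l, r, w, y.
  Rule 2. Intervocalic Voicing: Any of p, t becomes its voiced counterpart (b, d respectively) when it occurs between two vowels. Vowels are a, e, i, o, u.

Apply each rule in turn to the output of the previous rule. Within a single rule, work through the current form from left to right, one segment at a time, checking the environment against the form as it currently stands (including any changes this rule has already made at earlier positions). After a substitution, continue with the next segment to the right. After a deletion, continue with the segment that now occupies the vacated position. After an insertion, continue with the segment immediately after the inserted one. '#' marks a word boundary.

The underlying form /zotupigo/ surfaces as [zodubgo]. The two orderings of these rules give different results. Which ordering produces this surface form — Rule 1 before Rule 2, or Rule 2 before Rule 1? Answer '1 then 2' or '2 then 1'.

2 then 1

Order 1 then 2:
  1 Syncope: [zotupigo] → [zotupgo]
  2 Intervocalic Voicing: [zotupgo] → [zodupgo]
  result: [zodupgo]
Order 2 then 1:
  2 Intervocalic Voicing: [zotupigo] → [zodubigo]
  1 Syncope: [zodubigo] → [zodubgo]
  result: [zodubgo]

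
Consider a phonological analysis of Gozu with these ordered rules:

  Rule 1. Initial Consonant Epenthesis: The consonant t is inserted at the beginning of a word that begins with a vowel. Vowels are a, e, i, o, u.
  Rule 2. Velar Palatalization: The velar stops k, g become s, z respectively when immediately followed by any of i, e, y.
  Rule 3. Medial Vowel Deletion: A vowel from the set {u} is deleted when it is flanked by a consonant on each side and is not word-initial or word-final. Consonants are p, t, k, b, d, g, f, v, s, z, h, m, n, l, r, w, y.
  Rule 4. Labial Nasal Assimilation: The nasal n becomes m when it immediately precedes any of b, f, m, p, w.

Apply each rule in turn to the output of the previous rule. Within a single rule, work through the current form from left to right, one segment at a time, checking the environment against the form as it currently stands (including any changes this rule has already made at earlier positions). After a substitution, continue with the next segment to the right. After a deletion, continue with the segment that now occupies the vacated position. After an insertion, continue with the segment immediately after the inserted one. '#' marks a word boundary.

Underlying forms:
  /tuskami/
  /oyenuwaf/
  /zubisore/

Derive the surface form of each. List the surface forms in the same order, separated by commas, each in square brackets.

[tskami], [toyemwaf], [zbisore]

/tuskami/:
  Rule 1 Initial Consonant Epenthesis: no change — [tuskami]
  Rule 2 Velar Palatalization: no change — [tuskami]
  Rule 3 Medial Vowel Deletion: [tuskami] → [tskami]
  Rule 4 Labial Nasal Assimilation: no change — [tskami]
/oyenuwaf/:
  Rule 1 Initial Consonant Epenthesis: [oyenuwaf] → [toyenuwaf]
  Rule 2 Velar Palatalization: no change — [toyenuwaf]
  Rule 3 Medial Vowel Deletion: [toyenuwaf] → [toyenwaf]
  Rule 4 Labial Nasal Assimilation: [toyenwaf] → [toyemwaf]
/zubisore/:
  Rule 1 Initial Consonant Epenthesis: no change — [zubisore]
  Rule 2 Velar Palatalization: no change — [zubisore]
  Rule 3 Medial Vowel Deletion: [zubisore] → [zbisore]
  Rule 4 Labial Nasal Assimilation: no change — [zbisore]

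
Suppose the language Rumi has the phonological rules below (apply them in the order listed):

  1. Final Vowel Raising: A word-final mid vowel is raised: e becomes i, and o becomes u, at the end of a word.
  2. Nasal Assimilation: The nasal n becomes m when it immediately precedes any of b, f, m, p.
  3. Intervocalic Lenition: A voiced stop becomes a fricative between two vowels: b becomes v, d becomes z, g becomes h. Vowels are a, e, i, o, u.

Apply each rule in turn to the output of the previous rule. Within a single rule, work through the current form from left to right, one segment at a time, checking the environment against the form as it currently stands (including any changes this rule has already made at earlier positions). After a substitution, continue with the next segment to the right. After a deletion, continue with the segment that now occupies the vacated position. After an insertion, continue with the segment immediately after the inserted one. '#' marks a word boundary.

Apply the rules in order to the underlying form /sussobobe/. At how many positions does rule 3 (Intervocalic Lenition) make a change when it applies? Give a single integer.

2

1 Final Vowel Raising: [sussobobe] → [sussobobi]
2 Nasal Assimilation: no change — [sussobobi]
3 Intervocalic Lenition: [sussobobi] → [sussovovi]
Rule 3 changed 2 position(s).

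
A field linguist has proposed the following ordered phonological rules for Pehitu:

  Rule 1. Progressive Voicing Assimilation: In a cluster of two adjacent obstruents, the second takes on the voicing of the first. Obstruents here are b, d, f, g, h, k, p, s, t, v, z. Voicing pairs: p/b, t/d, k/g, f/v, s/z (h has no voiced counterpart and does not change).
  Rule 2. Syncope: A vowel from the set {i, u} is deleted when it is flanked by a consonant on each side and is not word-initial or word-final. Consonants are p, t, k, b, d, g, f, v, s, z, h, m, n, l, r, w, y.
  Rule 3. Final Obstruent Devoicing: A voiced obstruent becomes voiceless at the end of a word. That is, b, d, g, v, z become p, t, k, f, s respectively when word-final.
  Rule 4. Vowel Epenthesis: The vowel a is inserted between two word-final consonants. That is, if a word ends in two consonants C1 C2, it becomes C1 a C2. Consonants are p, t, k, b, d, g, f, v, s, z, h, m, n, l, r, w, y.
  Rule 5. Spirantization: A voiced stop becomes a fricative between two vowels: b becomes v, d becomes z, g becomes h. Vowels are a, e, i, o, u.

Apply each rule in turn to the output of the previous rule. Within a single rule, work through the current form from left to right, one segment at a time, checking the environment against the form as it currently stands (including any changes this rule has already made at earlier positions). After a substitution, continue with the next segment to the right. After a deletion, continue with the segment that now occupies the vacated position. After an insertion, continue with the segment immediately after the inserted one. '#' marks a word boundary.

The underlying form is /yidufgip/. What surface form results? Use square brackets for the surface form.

Rule 1 Progressive Voicing Assimilation: [yidufgip] → [yidufkip]
Rule 2 Syncope: [yidufkip] → [ydfkp]
Rule 3 Final Obstruent Devoicing: no change — [ydfkp]
Rule 4 Vowel Epenthesis: [ydfkp] → [ydfkap]
Rule 5 Spirantization: no change — [ydfkap]

[ydfkap]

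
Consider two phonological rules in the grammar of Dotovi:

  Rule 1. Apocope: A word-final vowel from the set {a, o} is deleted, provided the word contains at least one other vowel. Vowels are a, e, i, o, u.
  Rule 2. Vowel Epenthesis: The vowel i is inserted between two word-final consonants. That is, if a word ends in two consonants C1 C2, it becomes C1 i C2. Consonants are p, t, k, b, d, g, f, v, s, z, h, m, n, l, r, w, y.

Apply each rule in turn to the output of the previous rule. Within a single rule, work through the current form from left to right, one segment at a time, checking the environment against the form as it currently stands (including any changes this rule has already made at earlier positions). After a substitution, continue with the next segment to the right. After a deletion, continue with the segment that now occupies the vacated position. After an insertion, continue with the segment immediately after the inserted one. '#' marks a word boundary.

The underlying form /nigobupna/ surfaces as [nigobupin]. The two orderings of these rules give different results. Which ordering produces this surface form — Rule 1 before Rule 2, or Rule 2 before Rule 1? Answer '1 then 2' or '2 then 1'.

1 then 2

Order 1 then 2:
  1 Apocope: [nigobupna] → [nigobupn]
  2 Vowel Epenthesis: [nigobupn] → [nigobupin]
  result: [nigobupin]
Order 2 then 1:
  2 Vowel Epenthesis: no change — [nigobupna]
  1 Apocope: [nigobupna] → [nigobupn]
  result: [nigobupn]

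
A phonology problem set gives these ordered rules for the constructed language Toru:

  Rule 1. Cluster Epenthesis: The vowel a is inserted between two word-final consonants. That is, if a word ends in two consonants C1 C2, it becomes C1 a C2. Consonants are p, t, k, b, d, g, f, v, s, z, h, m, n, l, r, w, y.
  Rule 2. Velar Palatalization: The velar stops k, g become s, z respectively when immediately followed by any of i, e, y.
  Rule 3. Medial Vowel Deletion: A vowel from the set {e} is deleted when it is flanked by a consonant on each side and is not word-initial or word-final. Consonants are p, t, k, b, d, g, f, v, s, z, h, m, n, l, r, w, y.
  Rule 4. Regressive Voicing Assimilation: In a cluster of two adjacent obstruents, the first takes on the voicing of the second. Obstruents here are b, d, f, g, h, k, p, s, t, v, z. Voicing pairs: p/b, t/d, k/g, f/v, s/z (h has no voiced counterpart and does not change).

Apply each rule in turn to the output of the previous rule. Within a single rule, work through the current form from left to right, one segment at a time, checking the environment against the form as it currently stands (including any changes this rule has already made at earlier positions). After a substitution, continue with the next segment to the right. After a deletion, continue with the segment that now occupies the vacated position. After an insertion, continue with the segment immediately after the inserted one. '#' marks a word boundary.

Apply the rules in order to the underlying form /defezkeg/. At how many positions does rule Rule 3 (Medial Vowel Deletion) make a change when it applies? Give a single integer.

Rule 1 Cluster Epenthesis: no change — [defezkeg]
Rule 2 Velar Palatalization: [defezkeg] → [defezseg]
Rule 3 Medial Vowel Deletion: [defezseg] → [dfzsg]
Rule 4 Regressive Voicing Assimilation: [dfzsg] → [tvszg]
Rule Rule 3 changed 3 position(s).

3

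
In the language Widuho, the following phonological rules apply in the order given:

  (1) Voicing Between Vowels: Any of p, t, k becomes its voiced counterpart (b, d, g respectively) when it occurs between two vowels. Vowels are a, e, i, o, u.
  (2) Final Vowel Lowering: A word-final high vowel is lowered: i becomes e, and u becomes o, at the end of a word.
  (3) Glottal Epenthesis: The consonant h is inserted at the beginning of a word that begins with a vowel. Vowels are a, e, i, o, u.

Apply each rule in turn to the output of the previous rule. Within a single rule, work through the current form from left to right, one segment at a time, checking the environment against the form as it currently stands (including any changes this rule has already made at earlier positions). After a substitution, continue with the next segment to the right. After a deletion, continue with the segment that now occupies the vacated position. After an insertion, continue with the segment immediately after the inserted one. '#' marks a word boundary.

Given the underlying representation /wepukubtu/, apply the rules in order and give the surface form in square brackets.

[webugubto]

(1) Voicing Between Vowels: [wepukubtu] → [webugubtu]
(2) Final Vowel Lowering: [webugubtu] → [webugubto]
(3) Glottal Epenthesis: no change — [webugubto]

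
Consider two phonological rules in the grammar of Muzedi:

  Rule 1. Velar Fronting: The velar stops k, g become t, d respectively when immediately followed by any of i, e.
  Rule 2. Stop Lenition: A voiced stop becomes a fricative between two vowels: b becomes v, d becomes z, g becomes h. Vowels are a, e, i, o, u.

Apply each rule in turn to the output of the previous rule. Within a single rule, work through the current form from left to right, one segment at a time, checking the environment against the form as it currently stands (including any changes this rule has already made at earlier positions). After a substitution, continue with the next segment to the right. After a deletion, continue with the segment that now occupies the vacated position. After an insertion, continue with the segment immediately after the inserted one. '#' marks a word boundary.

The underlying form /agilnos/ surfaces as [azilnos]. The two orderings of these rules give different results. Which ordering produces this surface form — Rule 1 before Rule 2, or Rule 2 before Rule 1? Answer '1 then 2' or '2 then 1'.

1 then 2

Order 1 then 2:
  1 Velar Fronting: [agilnos] → [adilnos]
  2 Stop Lenition: [adilnos] → [azilnos]
  result: [azilnos]
Order 2 then 1:
  2 Stop Lenition: [agilnos] → [ahilnos]
  1 Velar Fronting: no change — [ahilnos]
  result: [ahilnos]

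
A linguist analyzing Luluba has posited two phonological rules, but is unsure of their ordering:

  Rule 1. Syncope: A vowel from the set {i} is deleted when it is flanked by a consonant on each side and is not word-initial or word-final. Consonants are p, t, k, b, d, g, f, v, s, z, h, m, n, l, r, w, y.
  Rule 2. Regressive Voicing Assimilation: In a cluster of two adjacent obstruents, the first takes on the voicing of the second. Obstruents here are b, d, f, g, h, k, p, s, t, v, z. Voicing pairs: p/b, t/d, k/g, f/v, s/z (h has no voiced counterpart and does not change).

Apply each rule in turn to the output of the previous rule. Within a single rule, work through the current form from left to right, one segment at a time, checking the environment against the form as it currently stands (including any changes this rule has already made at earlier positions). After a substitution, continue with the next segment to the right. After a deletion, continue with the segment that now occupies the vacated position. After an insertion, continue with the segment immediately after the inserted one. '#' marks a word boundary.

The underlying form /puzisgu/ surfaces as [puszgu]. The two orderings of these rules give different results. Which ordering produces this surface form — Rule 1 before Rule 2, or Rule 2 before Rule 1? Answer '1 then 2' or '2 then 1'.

1 then 2

Order 1 then 2:
  1 Syncope: [puzisgu] → [puzsgu]
  2 Regressive Voicing Assimilation: [puzsgu] → [puszgu]
  result: [puszgu]
Order 2 then 1:
  2 Regressive Voicing Assimilation: [puzisgu] → [puzizgu]
  1 Syncope: [puzizgu] → [puzzgu]
  result: [puzzgu]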